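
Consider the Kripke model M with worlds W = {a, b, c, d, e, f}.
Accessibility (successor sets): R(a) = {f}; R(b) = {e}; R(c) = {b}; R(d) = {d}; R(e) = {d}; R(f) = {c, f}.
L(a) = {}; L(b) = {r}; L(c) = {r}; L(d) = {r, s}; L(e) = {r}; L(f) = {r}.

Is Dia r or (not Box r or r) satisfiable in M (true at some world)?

Yes

Let φ = Dia r or (not Box r or r). Evaluate φ at each world:
  a (successors {f}): φ is true.
  b (successors {e}): φ is true.
  c (successors {b}): φ is true.
  d (successors {d}): φ is true.
  e (successors {d}): φ is true.
  f (successors {c, f}): φ is true.
Detail at a (witness):
  At a: Dia r is true, not Box r or r is false, so Dia r or (not Box r or r) is true.
    At a: Dia r requires r at some successor in {f}.
      r holds at f, so Dia r is true at a.
    At a: not Box r is false, r is false, so not Box r or r is false.
      At a: Box r is true, so not Box r is false.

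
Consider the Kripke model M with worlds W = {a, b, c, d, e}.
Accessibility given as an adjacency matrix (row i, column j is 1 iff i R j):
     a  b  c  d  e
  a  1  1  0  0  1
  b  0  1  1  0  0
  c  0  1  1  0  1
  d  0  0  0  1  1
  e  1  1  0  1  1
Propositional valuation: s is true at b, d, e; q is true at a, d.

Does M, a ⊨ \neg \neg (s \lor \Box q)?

At a: \neg (s \lor \Box q) is true, so \neg \neg (s \lor \Box q) is false.
  At a: s \lor \Box q is false, so \neg (s \lor \Box q) is true.
    At a: s is false, \Box q is false, so s \lor \Box q is false.
      At a: \Box q requires q at every successor {a, b, e}.
        q fails at b, so \Box q is false at a.

No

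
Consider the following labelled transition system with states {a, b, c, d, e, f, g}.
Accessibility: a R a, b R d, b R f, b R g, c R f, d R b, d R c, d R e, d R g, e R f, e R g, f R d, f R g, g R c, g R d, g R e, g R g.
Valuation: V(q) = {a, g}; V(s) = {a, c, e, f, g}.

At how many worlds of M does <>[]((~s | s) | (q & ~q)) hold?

Let φ = <>[]((~s | s) | (q & ~q)). Evaluate φ at each world:
  a (successors {a}): φ is true.
  b (successors {d, f, g}): φ is true.
  c (successors {f}): φ is true.
  d (successors {b, c, e, g}): φ is true.
  e (successors {f, g}): φ is true.
  f (successors {d, g}): φ is true.
  g (successors {c, d, e, g}): φ is true.
For instance, at c:
  At c: <>[]((~s | s) | (q & ~q)) requires []((~s | s) | (q & ~q)) at some successor in {f}.
    []((~s | s) | (q & ~q)) holds at f, so <>[]((~s | s) | (q & ~q)) is true at c.
      At f: []((~s | s) | (q & ~q)) requires (~s | s) | (q & ~q) at every successor {d, g}.
        At d: (~s | s) | (q & ~q) is true.
        At g: (~s | s) | (q & ~q) is true.
      So []((~s | s) | (q & ~q)) is true at f.
Satisfying worlds: {a, b, c, d, e, f, g}

7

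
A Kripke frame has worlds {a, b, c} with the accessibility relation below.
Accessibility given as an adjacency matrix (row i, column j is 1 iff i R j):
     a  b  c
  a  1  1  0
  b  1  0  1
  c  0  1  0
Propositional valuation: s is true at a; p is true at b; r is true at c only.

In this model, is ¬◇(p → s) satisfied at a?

Recall that ◇ψ holds at a world iff ψ holds at some accessible world.
At a: ◇(p → s) is true, so ¬◇(p → s) is false.
  At a: ◇(p → s) requires p → s at some successor in {a, b}.
    p → s holds at a, so ◇(p → s) is true at a.

No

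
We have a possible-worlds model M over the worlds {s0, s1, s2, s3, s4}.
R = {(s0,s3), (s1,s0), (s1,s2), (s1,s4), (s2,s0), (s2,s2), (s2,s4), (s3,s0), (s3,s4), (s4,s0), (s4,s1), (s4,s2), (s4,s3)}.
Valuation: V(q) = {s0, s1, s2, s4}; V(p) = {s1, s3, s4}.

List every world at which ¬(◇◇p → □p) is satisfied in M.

Let φ = ¬(◇◇p → □p). Evaluate φ at each world:
  s0 (successors {s3}): φ is false.
  s1 (successors {s0, s2, s4}): φ is true.
  s2 (successors {s0, s2, s4}): φ is true.
  s3 (successors {s0, s4}): φ is true.
  s4 (successors {s0, s1, s2, s3}): φ is true.
For instance, at s2:
  At s2: ◇◇p → □p is false, so ¬(◇◇p → □p) is true.
    At s2: ◇◇p is true, □p is false, so ◇◇p → □p is false.
      At s2: ◇◇p requires ◇p at some successor in {s0, s2, s4}.
        ◇p holds at s0, so ◇◇p is true at s2.
      At s2: □p requires p at every successor {s0, s2, s4}.
        p fails at s0, so □p is false at s2.
Satisfying worlds: {s1, s2, s3, s4}

s1, s2, s3, s4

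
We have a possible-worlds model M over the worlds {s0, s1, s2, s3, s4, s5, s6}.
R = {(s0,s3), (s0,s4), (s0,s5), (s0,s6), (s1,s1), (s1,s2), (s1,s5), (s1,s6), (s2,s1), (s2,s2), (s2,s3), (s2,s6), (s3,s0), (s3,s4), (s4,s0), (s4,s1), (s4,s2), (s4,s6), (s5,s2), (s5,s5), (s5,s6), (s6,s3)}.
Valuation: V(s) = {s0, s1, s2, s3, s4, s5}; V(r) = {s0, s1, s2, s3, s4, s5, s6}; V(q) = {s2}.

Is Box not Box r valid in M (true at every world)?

No

Let φ = Box not Box r. Evaluate φ at each world:
  s0 (successors {s3, s4, s5, s6}): φ is false.
  s1 (successors {s1, s2, s5, s6}): φ is false.
  s2 (successors {s1, s2, s3, s6}): φ is false.
  s3 (successors {s0, s4}): φ is false.
  s4 (successors {s0, s1, s2, s6}): φ is false.
  s5 (successors {s2, s5, s6}): φ is false.
  s6 (successors {s3}): φ is false.
Detail at s0 (counterexample):
  At s0: Box not Box r requires not Box r at every successor {s3, s4, s5, s6}.
    not Box r fails at s3, so Box not Box r is false at s0.
      At s3: Box r is true, so not Box r is false.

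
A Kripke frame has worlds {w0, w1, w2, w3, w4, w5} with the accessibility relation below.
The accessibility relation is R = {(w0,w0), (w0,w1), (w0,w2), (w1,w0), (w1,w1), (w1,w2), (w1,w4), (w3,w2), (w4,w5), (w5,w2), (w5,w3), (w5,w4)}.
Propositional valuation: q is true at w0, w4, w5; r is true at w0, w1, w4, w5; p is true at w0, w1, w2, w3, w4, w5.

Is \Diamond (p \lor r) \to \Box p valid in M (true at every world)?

Yes

Recall that \Box ψ holds at a world iff ψ holds at every accessible world, and \Diamond ψ holds iff ψ holds at some accessible world.
Let φ = \Diamond (p \lor r) \to \Box p. Evaluate φ at each world:
  w0 (successors {w0, w1, w2}): φ is true.
  w1 (successors {w0, w1, w2, w4}): φ is true.
  w2 (successors ∅): φ is true.
  w3 (successors {w2}): φ is true.
  w4 (successors {w5}): φ is true.
  w5 (successors {w2, w3, w4}): φ is true.
For instance, at w5:
  At w5: \Diamond (p \lor r) is true, \Box p is true, so \Diamond (p \lor r) \to \Box p is true.
    At w5: \Diamond (p \lor r) requires p \lor r at some successor in {w2, w3, w4}.
      p \lor r holds at w2, so \Diamond (p \lor r) is true at w5.
    At w5: \Box p requires p at every successor {w2, w3, w4}.
      At w2: p is true.
      At w3: p is true.
      At w4: p is true.
    So \Box p is true at w5.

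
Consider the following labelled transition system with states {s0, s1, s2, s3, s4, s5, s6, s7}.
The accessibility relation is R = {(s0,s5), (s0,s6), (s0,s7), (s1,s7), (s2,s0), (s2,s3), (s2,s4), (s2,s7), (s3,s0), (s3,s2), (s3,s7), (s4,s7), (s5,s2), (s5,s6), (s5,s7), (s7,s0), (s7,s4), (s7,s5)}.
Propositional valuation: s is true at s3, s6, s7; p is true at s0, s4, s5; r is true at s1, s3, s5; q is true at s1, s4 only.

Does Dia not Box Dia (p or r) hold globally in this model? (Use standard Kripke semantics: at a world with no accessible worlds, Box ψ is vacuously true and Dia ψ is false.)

Recall that Box ψ holds at a world iff ψ holds at every accessible world, and Dia ψ holds iff ψ holds at some accessible world.
Let φ = Dia not Box Dia (p or r). Evaluate φ at each world:
  s0 (successors {s5, s6, s7}): φ is true.
  s1 (successors {s7}): φ is true.
  s2 (successors {s0, s3, s4, s7}): φ is true.
  s3 (successors {s0, s2, s7}): φ is true.
  s4 (successors {s7}): φ is true.
  s5 (successors {s2, s6, s7}): φ is true.
  s6 (successors ∅): φ is false.
  s7 (successors {s0, s4, s5}): φ is true.
Detail at s6 (counterexample):
  At s6: no accessible worlds, so Dia not Box Dia (p or r) is false.

No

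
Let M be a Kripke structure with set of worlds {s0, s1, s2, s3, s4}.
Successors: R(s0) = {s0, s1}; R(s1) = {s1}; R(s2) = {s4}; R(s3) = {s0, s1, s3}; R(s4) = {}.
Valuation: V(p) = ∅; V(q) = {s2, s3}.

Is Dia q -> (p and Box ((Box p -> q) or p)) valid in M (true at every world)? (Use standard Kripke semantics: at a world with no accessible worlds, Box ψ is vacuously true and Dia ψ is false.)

No

Recall that Box ψ holds at a world iff ψ holds at every accessible world, and Dia ψ holds iff ψ holds at some accessible world.
Let φ = Dia q -> (p and Box ((Box p -> q) or p)). Evaluate φ at each world:
  s0 (successors {s0, s1}): φ is true.
  s1 (successors {s1}): φ is true.
  s2 (successors {s4}): φ is true.
  s3 (successors {s0, s1, s3}): φ is false.
  s4 (successors ∅): φ is true.
Detail at s3 (counterexample):
  At s3: Dia q is true, p and Box ((Box p -> q) or p) is false, so Dia q -> (p and Box ((Box p -> q) or p)) is false.
    At s3: Dia q requires q at some successor in {s0, s1, s3}.
      q holds at s3, so Dia q is true at s3.
    At s3: p is false, Box ((Box p -> q) or p) is true, so p and Box ((Box p -> q) or p) is false.
      At s3: Box ((Box p -> q) or p) requires (Box p -> q) or p at every successor {s0, s1, s3}.
        At s0: (Box p -> q) or p is true.
        At s1: (Box p -> q) or p is true.
        At s3: (Box p -> q) or p is true.
      So Box ((Box p -> q) or p) is true at s3.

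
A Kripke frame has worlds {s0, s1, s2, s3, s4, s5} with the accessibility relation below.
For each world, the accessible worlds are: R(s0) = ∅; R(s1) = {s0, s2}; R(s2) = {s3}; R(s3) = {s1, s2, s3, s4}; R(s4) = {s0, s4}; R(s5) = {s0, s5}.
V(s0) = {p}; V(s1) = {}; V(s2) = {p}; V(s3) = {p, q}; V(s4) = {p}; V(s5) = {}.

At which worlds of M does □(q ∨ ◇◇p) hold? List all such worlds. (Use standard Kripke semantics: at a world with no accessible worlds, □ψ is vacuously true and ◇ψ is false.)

Recall that □ψ holds at a world iff ψ holds at every accessible world, and ◇ψ holds iff ψ holds at some accessible world.
Let φ = □(q ∨ ◇◇p). Evaluate φ at each world:
  s0 (successors ∅): φ is true.
  s1 (successors {s0, s2}): φ is false.
  s2 (successors {s3}): φ is true.
  s3 (successors {s1, s2, s3, s4}): φ is true.
  s4 (successors {s0, s4}): φ is false.
  s5 (successors {s0, s5}): φ is false.
For instance, at s1:
  At s1: □(q ∨ ◇◇p) requires q ∨ ◇◇p at every successor {s0, s2}.
    q ∨ ◇◇p fails at s0, so □(q ∨ ◇◇p) is false at s1.
      At s0: q is false, ◇◇p is false, so q ∨ ◇◇p is false.
Satisfying worlds: {s0, s2, s3}

s0, s2, s3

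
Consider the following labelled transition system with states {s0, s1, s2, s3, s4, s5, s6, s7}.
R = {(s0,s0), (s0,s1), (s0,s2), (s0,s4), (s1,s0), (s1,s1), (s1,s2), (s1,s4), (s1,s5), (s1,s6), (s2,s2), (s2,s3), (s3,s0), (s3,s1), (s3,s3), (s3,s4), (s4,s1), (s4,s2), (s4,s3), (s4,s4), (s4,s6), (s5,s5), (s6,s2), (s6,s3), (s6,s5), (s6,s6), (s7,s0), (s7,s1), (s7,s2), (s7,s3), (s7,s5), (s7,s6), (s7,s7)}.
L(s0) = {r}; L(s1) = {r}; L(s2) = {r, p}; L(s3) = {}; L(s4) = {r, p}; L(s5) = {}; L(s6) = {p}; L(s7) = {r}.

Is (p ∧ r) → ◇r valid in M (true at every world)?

Yes

Recall that ◇ψ holds at a world iff ψ holds at some accessible world.
Let φ = (p ∧ r) → ◇r. Evaluate φ at each world:
  s0 (successors {s0, s1, s2, s4}): φ is true.
  s1 (successors {s0, s1, s2, s4, s5, s6}): φ is true.
  s2 (successors {s2, s3}): φ is true.
  s3 (successors {s0, s1, s3, s4}): φ is true.
  s4 (successors {s1, s2, s3, s4, s6}): φ is true.
  s5 (successors {s5}): φ is true.
  s6 (successors {s2, s3, s5, s6}): φ is true.
  s7 (successors {s0, s1, s2, s3, s5, s6, s7}): φ is true.
For instance, at s5:
  At s5: p ∧ r is false, ◇r is false, so (p ∧ r) → ◇r is true.
    At s5: ◇r requires r at some successor in {s5}.
      At s5: r is false.
    So ◇r is false at s5.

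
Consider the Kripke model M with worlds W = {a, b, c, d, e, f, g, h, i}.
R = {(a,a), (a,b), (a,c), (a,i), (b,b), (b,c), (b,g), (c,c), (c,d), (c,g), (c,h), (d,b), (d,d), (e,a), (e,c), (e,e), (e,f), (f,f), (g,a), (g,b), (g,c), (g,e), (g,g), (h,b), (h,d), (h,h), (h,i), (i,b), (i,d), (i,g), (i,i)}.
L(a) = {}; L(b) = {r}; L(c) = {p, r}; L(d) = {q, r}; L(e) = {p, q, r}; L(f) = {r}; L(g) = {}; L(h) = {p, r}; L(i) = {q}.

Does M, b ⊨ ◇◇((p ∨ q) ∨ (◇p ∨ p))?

At b: ◇◇((p ∨ q) ∨ (◇p ∨ p)) requires ◇((p ∨ q) ∨ (◇p ∨ p)) at some successor in {b, c, g}.
  ◇((p ∨ q) ∨ (◇p ∨ p)) holds at b, so ◇◇((p ∨ q) ∨ (◇p ∨ p)) is true at b.
    At b: ◇((p ∨ q) ∨ (◇p ∨ p)) requires (p ∨ q) ∨ (◇p ∨ p) at some successor in {b, c, g}.
      (p ∨ q) ∨ (◇p ∨ p) holds at b, so ◇((p ∨ q) ∨ (◇p ∨ p)) is true at b.

Yes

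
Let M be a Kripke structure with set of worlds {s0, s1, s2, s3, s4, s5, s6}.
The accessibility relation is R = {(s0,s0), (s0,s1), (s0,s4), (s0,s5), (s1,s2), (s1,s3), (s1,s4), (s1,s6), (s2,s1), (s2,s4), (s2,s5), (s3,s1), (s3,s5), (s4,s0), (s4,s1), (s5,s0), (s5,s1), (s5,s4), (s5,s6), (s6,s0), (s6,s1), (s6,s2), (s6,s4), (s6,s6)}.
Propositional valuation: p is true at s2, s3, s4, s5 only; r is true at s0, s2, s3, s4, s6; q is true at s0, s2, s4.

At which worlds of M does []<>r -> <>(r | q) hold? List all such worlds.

s0, s1, s2, s4, s5, s6

Let φ = []<>r -> <>(r | q). Evaluate φ at each world:
  s0 (successors {s0, s1, s4, s5}): φ is true.
  s1 (successors {s2, s3, s4, s6}): φ is true.
  s2 (successors {s1, s4, s5}): φ is true.
  s3 (successors {s1, s5}): φ is false.
  s4 (successors {s0, s1}): φ is true.
  s5 (successors {s0, s1, s4, s6}): φ is true.
  s6 (successors {s0, s1, s2, s4, s6}): φ is true.
For instance, at s5:
  At s5: []<>r is true, <>(r | q) is true, so []<>r -> <>(r | q) is true.
    At s5: []<>r requires <>r at every successor {s0, s1, s4, s6}.
      At s0: <>r is true.
      At s1: <>r is true.
      At s4: <>r is true.
      At s6: <>r is true.
    So []<>r is true at s5.
    At s5: <>(r | q) requires r | q at some successor in {s0, s1, s4, s6}.
      r | q holds at s0, so <>(r | q) is true at s5.
Satisfying worlds: {s0, s1, s2, s4, s5, s6}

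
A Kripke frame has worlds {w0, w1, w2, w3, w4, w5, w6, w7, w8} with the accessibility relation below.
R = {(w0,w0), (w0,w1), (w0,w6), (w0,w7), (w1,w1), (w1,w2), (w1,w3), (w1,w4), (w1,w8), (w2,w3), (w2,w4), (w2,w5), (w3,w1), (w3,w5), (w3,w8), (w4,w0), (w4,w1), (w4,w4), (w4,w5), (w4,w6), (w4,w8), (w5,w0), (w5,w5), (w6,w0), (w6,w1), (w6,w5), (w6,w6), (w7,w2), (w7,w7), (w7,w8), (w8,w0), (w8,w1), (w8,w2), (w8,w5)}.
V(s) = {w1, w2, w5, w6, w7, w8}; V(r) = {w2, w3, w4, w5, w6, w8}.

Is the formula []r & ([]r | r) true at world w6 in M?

At w6: []r is false, []r | r is true, so []r & ([]r | r) is false.
  At w6: []r requires r at every successor {w0, w1, w5, w6}.
    r fails at w0, so []r is false at w6.
  At w6: []r is false, r is true, so []r | r is true.
    At w6: []r requires r at every successor {w0, w1, w5, w6}.
      r fails at w0, so []r is false at w6.

No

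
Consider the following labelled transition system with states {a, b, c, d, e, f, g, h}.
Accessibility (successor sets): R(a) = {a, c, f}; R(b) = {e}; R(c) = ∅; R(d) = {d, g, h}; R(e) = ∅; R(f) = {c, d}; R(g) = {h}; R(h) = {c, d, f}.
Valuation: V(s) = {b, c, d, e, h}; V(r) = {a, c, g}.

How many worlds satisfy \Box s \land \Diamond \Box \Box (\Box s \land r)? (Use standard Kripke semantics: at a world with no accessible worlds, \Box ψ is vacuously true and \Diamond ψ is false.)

Recall that \Box ψ holds at a world iff ψ holds at every accessible world, and \Diamond ψ holds iff ψ holds at some accessible world.
Let φ = \Box s \land \Diamond \Box \Box (\Box s \land r). Evaluate φ at each world:
  a (successors {a, c, f}): φ is false.
  b (successors {e}): φ is true.
  c (successors ∅): φ is false.
  d (successors {d, g, h}): φ is false.
  e (successors ∅): φ is false.
  f (successors {c, d}): φ is true.
  g (successors {h}): φ is false.
  h (successors {c, d, f}): φ is false.
For instance, at a:
  At a: \Box s is false, \Diamond \Box \Box (\Box s \land r) is true, so \Box s \land \Diamond \Box \Box (\Box s \land r) is false.
    At a: \Box s requires s at every successor {a, c, f}.
      s fails at a, so \Box s is false at a.
    At a: \Diamond \Box \Box (\Box s \land r) requires \Box \Box (\Box s \land r) at some successor in {a, c, f}.
      \Box \Box (\Box s \land r) holds at c, so \Diamond \Box \Box (\Box s \land r) is true at a.
Satisfying worlds: {b, f}

2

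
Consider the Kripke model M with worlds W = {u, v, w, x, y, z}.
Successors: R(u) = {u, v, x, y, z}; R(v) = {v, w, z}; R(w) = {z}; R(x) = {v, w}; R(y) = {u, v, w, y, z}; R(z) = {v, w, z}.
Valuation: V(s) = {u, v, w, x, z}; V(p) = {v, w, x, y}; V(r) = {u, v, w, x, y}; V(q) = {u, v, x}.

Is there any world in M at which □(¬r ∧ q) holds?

No

Let φ = □(¬r ∧ q). Evaluate φ at each world:
  u (successors {u, v, x, y, z}): φ is false.
  v (successors {v, w, z}): φ is false.
  w (successors {z}): φ is false.
  x (successors {v, w}): φ is false.
  y (successors {u, v, w, y, z}): φ is false.
  z (successors {v, w, z}): φ is false.
For instance, at u:
  At u: □(¬r ∧ q) requires ¬r ∧ q at every successor {u, v, x, y, z}.
    ¬r ∧ q fails at u, so □(¬r ∧ q) is false at u.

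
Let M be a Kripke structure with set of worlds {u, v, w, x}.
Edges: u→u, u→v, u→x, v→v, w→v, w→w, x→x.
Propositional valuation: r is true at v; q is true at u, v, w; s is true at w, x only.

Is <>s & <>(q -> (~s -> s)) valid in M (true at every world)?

Let φ = <>s & <>(q -> (~s -> s)). Evaluate φ at each world:
  u (successors {u, v, x}): φ is true.
  v (successors {v}): φ is false.
  w (successors {v, w}): φ is true.
  x (successors {x}): φ is true.
Detail at v (counterexample):
  At v: <>s is false, <>(q -> (~s -> s)) is false, so <>s & <>(q -> (~s -> s)) is false.
    At v: <>s requires s at some successor in {v}.
      At v: s is false.
    So <>s is false at v.
    At v: <>(q -> (~s -> s)) requires q -> (~s -> s) at some successor in {v}.
      At v: q -> (~s -> s) is false.
    So <>(q -> (~s -> s)) is false at v.

No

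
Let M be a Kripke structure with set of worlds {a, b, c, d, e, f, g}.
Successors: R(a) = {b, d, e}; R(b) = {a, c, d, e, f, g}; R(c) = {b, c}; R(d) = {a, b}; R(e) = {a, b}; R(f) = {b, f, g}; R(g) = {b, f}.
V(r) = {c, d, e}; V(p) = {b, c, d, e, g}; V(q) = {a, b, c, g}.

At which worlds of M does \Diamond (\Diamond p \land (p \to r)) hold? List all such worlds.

Let φ = \Diamond (\Diamond p \land (p \to r)). Evaluate φ at each world:
  a (successors {b, d, e}): φ is true.
  b (successors {a, c, d, e, f, g}): φ is true.
  c (successors {b, c}): φ is true.
  d (successors {a, b}): φ is true.
  e (successors {a, b}): φ is true.
  f (successors {b, f, g}): φ is true.
  g (successors {b, f}): φ is true.
For instance, at g:
  At g: \Diamond (\Diamond p \land (p \to r)) requires \Diamond p \land (p \to r) at some successor in {b, f}.
    \Diamond p \land (p \to r) holds at f, so \Diamond (\Diamond p \land (p \to r)) is true at g.
      At f: \Diamond p is true, p \to r is true, so \Diamond p \land (p \to r) is true.
Satisfying worlds: {a, b, c, d, e, f, g}

a, b, c, d, e, f, g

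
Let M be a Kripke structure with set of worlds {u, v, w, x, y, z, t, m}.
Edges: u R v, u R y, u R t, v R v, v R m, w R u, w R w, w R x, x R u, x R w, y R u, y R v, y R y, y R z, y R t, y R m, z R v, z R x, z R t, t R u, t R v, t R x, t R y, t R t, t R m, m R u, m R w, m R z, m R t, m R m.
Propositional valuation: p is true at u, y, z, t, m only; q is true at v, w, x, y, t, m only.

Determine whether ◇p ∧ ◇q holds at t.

At t: ◇p is true, ◇q is true, so ◇p ∧ ◇q is true.
  At t: ◇p requires p at some successor in {u, v, x, y, t, m}.
    p holds at u, so ◇p is true at t.
  At t: ◇q requires q at some successor in {u, v, x, y, t, m}.
    q holds at v, so ◇q is true at t.

Yes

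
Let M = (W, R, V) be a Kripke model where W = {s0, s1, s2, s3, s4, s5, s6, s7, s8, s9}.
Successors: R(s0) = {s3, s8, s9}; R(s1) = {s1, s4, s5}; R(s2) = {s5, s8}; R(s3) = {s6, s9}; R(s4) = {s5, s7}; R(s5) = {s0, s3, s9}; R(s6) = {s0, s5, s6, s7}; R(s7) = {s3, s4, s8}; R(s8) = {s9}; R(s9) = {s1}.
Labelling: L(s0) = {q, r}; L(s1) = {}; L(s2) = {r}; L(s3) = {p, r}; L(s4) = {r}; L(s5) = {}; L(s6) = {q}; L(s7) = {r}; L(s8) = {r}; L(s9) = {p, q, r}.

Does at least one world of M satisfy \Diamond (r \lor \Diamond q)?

Yes

Recall that \Diamond ψ holds at a world iff ψ holds at some accessible world.
Let φ = \Diamond (r \lor \Diamond q). Evaluate φ at each world:
  s0 (successors {s3, s8, s9}): φ is true.
  s1 (successors {s1, s4, s5}): φ is true.
  s2 (successors {s5, s8}): φ is true.
  s3 (successors {s6, s9}): φ is true.
  s4 (successors {s5, s7}): φ is true.
  s5 (successors {s0, s3, s9}): φ is true.
  s6 (successors {s0, s5, s6, s7}): φ is true.
  s7 (successors {s3, s4, s8}): φ is true.
  s8 (successors {s9}): φ is true.
  s9 (successors {s1}): φ is false.
Detail at s0 (witness):
  At s0: \Diamond (r \lor \Diamond q) requires r \lor \Diamond q at some successor in {s3, s8, s9}.
    r \lor \Diamond q holds at s3, so \Diamond (r \lor \Diamond q) is true at s0.
      At s3: r is true, \Diamond q is true, so r \lor \Diamond q is true.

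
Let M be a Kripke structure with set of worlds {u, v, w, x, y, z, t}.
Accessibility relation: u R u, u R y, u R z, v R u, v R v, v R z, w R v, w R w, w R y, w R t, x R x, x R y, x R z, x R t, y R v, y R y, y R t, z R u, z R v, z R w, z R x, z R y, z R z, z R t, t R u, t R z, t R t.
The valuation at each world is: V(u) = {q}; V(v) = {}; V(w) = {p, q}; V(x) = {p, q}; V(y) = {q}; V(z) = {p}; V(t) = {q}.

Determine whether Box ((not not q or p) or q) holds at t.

Yes

Recall that Box ψ holds at a world iff ψ holds at every accessible world, and Dia ψ holds iff ψ holds at some accessible world.
At t: Box ((not not q or p) or q) requires (not not q or p) or q at every successor {u, z, t}.
  At u: (not not q or p) or q is true.
  At z: (not not q or p) or q is true.
  At t: (not not q or p) or q is true.
So Box ((not not q or p) or q) is true at t.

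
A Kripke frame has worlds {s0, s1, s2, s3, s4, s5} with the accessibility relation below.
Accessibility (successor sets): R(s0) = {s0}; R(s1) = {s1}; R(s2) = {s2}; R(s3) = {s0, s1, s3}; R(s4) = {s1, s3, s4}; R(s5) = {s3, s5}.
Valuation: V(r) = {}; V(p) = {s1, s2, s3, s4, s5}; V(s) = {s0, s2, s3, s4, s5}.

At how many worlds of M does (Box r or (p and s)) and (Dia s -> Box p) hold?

Recall that Box ψ holds at a world iff ψ holds at every accessible world, and Dia ψ holds iff ψ holds at some accessible world.
Let φ = (Box r or (p and s)) and (Dia s -> Box p). Evaluate φ at each world:
  s0 (successors {s0}): φ is false.
  s1 (successors {s1}): φ is false.
  s2 (successors {s2}): φ is true.
  s3 (successors {s0, s1, s3}): φ is false.
  s4 (successors {s1, s3, s4}): φ is true.
  s5 (successors {s3, s5}): φ is true.
For instance, at s4:
  At s4: Box r or (p and s) is true, Dia s -> Box p is true, so (Box r or (p and s)) and (Dia s -> Box p) is true.
    At s4: Box r is false, p and s is true, so Box r or (p and s) is true.
      At s4: Box r requires r at every successor {s1, s3, s4}.
        r fails at s1, so Box r is false at s4.
    At s4: Dia s is true, Box p is true, so Dia s -> Box p is true.
      At s4: Dia s requires s at some successor in {s1, s3, s4}.
        s holds at s3, so Dia s is true at s4.
      At s4: Box p requires p at every successor {s1, s3, s4}.
        At s1: p is true.
        At s3: p is true.
        At s4: p is true.
      So Box p is true at s4.
Satisfying worlds: {s2, s4, s5}

3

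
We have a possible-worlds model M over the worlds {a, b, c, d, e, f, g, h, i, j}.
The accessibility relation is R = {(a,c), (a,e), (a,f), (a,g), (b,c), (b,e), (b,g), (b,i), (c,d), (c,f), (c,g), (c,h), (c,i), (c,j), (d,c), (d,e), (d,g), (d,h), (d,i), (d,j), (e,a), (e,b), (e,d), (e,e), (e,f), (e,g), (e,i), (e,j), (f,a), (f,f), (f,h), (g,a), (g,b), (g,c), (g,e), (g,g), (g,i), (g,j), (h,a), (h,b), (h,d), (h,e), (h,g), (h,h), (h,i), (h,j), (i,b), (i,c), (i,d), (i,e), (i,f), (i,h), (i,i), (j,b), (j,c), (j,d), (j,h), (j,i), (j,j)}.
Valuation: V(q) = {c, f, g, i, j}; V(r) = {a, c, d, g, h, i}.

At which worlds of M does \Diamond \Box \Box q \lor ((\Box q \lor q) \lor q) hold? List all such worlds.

c, f, g, i, j

Let φ = \Diamond \Box \Box q \lor ((\Box q \lor q) \lor q). Evaluate φ at each world:
  a (successors {c, e, f, g}): φ is false.
  b (successors {c, e, g, i}): φ is false.
  c (successors {d, f, g, h, i, j}): φ is true.
  d (successors {c, e, g, h, i, j}): φ is false.
  e (successors {a, b, d, e, f, g, i, j}): φ is false.
  f (successors {a, f, h}): φ is true.
  g (successors {a, b, c, e, g, i, j}): φ is true.
  h (successors {a, b, d, e, g, h, i, j}): φ is false.
  i (successors {b, c, d, e, f, h, i}): φ is true.
  j (successors {b, c, d, h, i, j}): φ is true.
For instance, at c:
  At c: \Diamond \Box \Box q is false, (\Box q \lor q) \lor q is true, so \Diamond \Box \Box q \lor ((\Box q \lor q) \lor q) is true.
    At c: \Diamond \Box \Box q requires \Box \Box q at some successor in {d, f, g, h, i, j}.
      At d: \Box \Box q is false.
      At f: \Box \Box q is false.
      At g: \Box \Box q is false.
      At h: \Box \Box q is false.
      At i: \Box \Box q is false.
      At j: \Box \Box q is false.
    So \Diamond \Box \Box q is false at c.
    At c: \Box q \lor q is true, q is true, so (\Box q \lor q) \lor q is true.
      At c: \Box q is false, q is true, so \Box q \lor q is true.
Satisfying worlds: {c, f, g, i, j}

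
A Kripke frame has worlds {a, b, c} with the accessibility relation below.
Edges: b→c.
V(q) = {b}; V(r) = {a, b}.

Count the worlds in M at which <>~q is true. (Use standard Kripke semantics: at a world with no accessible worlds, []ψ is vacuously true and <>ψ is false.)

1

Let φ = <>~q. Evaluate φ at each world:
  a (successors ∅): φ is false.
  b (successors {c}): φ is true.
  c (successors ∅): φ is false.
For instance, at b:
  At b: <>~q requires ~q at some successor in {c}.
    ~q holds at c, so <>~q is true at b.
Satisfying worlds: {b}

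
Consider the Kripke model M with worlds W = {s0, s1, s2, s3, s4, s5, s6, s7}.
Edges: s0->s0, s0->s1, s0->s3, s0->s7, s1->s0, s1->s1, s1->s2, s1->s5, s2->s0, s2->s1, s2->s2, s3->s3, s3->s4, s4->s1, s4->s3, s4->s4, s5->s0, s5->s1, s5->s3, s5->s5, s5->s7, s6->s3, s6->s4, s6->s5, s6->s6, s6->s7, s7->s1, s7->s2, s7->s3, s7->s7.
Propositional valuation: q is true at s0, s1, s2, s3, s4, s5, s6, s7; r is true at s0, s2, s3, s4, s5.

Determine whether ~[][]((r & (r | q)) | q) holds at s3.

At s3: [][]((r & (r | q)) | q) is true, so ~[][]((r & (r | q)) | q) is false.
  At s3: [][]((r & (r | q)) | q) requires []((r & (r | q)) | q) at every successor {s3, s4}.
      At s3: []((r & (r | q)) | q) requires (r & (r | q)) | q at every successor {s3, s4}.
        At s3: (r & (r | q)) | q is true.
        At s4: (r & (r | q)) | q is true.
      So []((r & (r | q)) | q) is true at s3.
      At s4: []((r & (r | q)) | q) requires (r & (r | q)) | q at every successor {s1, s3, s4}.
        At s1: (r & (r | q)) | q is true.
        At s3: (r & (r | q)) | q is true.
        At s4: (r & (r | q)) | q is true.
      So []((r & (r | q)) | q) is true at s4.
  So [][]((r & (r | q)) | q) is true at s3.

No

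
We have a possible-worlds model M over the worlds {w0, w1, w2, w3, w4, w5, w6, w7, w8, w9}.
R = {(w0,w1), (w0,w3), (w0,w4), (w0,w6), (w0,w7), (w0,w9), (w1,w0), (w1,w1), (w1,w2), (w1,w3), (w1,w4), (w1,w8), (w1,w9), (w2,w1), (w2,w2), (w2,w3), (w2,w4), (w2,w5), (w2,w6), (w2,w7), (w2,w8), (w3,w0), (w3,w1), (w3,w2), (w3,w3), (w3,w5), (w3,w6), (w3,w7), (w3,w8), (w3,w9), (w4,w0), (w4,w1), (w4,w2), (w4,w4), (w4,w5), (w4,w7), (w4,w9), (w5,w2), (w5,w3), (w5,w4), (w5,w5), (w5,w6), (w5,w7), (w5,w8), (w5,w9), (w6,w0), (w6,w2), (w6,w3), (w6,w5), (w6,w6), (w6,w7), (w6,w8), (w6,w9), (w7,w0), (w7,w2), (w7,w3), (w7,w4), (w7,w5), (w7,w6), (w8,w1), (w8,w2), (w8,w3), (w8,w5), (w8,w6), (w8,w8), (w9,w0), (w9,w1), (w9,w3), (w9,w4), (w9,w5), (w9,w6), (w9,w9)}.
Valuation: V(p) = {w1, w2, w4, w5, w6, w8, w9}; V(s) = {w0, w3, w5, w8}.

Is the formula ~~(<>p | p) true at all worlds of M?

Yes

Recall that <>ψ holds at a world iff ψ holds at some accessible world.
Let φ = ~~(<>p | p). Evaluate φ at each world:
  w0 (successors {w1, w3, w4, w6, w7, w9}): φ is true.
  w1 (successors {w0, w1, w2, w3, w4, w8, w9}): φ is true.
  w2 (successors {w1, w2, w3, w4, w5, w6, w7, w8}): φ is true.
  w3 (successors {w0, w1, w2, w3, w5, w6, w7, w8, w9}): φ is true.
  w4 (successors {w0, w1, w2, w4, w5, w7, w9}): φ is true.
  w5 (successors {w2, w3, w4, w5, w6, w7, w8, w9}): φ is true.
  w6 (successors {w0, w2, w3, w5, w6, w7, w8, w9}): φ is true.
  w7 (successors {w0, w2, w3, w4, w5, w6}): φ is true.
  w8 (successors {w1, w2, w3, w5, w6, w8}): φ is true.
  w9 (successors {w0, w1, w3, w4, w5, w6, w9}): φ is true.
For instance, at w2:
  At w2: ~(<>p | p) is false, so ~~(<>p | p) is true.
    At w2: <>p | p is true, so ~(<>p | p) is false.
      At w2: <>p is true, p is true, so <>p | p is true.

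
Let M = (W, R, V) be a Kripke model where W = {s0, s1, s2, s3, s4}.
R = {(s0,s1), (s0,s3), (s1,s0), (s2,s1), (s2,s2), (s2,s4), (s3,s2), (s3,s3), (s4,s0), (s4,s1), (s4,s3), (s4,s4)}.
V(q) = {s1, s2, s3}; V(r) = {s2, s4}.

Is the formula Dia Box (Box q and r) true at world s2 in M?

Recall that Box ψ holds at a world iff ψ holds at every accessible world, and Dia ψ holds iff ψ holds at some accessible world.
At s2: Dia Box (Box q and r) requires Box (Box q and r) at some successor in {s1, s2, s4}.
  At s1: Box (Box q and r) is false.
  At s2: Box (Box q and r) is false.
  At s4: Box (Box q and r) is false.
So Dia Box (Box q and r) is false at s2.

No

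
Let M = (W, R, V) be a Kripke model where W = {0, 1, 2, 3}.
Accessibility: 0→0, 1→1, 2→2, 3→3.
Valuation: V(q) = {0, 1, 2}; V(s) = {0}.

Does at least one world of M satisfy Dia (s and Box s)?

Let φ = Dia (s and Box s). Evaluate φ at each world:
  0 (successors {0}): φ is true.
  1 (successors {1}): φ is false.
  2 (successors {2}): φ is false.
  3 (successors {3}): φ is false.
Detail at 0 (witness):
  At 0: Dia (s and Box s) requires s and Box s at some successor in {0}.
    s and Box s holds at 0, so Dia (s and Box s) is true at 0.
      At 0: s is true, Box s is true, so s and Box s is true.

Yes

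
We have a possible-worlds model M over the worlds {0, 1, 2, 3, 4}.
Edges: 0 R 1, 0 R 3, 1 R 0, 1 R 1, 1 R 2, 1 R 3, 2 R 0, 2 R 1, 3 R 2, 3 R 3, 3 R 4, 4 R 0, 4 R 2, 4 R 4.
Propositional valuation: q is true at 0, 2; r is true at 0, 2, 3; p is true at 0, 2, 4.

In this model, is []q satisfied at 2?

No

At 2: []q requires q at every successor {0, 1}.
  q fails at 1, so []q is false at 2.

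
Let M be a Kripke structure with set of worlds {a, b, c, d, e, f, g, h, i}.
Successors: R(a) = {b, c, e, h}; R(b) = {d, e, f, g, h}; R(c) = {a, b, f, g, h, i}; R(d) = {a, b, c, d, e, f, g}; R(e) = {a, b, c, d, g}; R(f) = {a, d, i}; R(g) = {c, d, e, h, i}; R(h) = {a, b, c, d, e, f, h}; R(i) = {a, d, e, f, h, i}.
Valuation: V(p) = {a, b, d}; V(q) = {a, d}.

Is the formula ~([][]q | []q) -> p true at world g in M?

No

At g: ~([][]q | []q) is true, p is false, so ~([][]q | []q) -> p is false.
  At g: [][]q | []q is false, so ~([][]q | []q) is true.
    At g: [][]q is false, []q is false, so [][]q | []q is false.
      At g: [][]q requires []q at every successor {c, d, e, h, i}.
        []q fails at c, so [][]q is false at g.
      At g: []q requires q at every successor {c, d, e, h, i}.
        q fails at c, so []q is false at g.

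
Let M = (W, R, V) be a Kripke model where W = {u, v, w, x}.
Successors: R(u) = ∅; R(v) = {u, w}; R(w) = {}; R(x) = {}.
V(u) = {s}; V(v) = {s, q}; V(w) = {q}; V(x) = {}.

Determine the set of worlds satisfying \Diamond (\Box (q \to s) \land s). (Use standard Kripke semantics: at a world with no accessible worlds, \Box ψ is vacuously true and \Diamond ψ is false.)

v

Let φ = \Diamond (\Box (q \to s) \land s). Evaluate φ at each world:
  u (successors ∅): φ is false.
  v (successors {u, w}): φ is true.
  w (successors ∅): φ is false.
  x (successors ∅): φ is false.
For instance, at v:
  At v: \Diamond (\Box (q \to s) \land s) requires \Box (q \to s) \land s at some successor in {u, w}.
    \Box (q \to s) \land s holds at u, so \Diamond (\Box (q \to s) \land s) is true at v.
      At u: \Box (q \to s) is true, s is true, so \Box (q \to s) \land s is true.
Satisfying worlds: {v}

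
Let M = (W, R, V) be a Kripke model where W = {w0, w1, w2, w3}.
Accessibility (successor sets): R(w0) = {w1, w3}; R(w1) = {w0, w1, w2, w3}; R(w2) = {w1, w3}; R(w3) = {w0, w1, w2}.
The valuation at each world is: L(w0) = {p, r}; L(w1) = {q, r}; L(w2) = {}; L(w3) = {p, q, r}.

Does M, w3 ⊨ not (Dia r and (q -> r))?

At w3: Dia r and (q -> r) is true, so not (Dia r and (q -> r)) is false.
  At w3: Dia r is true, q -> r is true, so Dia r and (q -> r) is true.
    At w3: Dia r requires r at some successor in {w0, w1, w2}.
      r holds at w0, so Dia r is true at w3.

No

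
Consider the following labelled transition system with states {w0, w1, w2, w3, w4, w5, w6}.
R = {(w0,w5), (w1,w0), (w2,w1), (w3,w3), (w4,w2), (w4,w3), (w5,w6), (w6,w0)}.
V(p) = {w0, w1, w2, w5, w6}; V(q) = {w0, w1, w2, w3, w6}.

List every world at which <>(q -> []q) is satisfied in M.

w0, w2, w3, w4, w5

Recall that []ψ holds at a world iff ψ holds at every accessible world, and <>ψ holds iff ψ holds at some accessible world.
Let φ = <>(q -> []q). Evaluate φ at each world:
  w0 (successors {w5}): φ is true.
  w1 (successors {w0}): φ is false.
  w2 (successors {w1}): φ is true.
  w3 (successors {w3}): φ is true.
  w4 (successors {w2, w3}): φ is true.
  w5 (successors {w6}): φ is true.
  w6 (successors {w0}): φ is false.
For instance, at w6:
  At w6: <>(q -> []q) requires q -> []q at some successor in {w0}.
    At w0: q -> []q is false.
  So <>(q -> []q) is false at w6.
Satisfying worlds: {w0, w2, w3, w4, w5}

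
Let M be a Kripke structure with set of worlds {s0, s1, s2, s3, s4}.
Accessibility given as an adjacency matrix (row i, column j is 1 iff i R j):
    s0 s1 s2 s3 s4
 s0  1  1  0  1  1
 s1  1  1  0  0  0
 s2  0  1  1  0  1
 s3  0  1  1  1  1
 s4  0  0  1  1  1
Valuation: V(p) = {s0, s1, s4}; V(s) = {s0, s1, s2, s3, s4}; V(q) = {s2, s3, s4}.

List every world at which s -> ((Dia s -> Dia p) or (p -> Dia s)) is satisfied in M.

Let φ = s -> ((Dia s -> Dia p) or (p -> Dia s)). Evaluate φ at each world:
  s0 (successors {s0, s1, s3, s4}): φ is true.
  s1 (successors {s0, s1}): φ is true.
  s2 (successors {s1, s2, s4}): φ is true.
  s3 (successors {s1, s2, s3, s4}): φ is true.
  s4 (successors {s2, s3, s4}): φ is true.
For instance, at s2:
  At s2: s is true, (Dia s -> Dia p) or (p -> Dia s) is true, so s -> ((Dia s -> Dia p) or (p -> Dia s)) is true.
    At s2: Dia s -> Dia p is true, p -> Dia s is true, so (Dia s -> Dia p) or (p -> Dia s) is true.
      At s2: Dia s is true, Dia p is true, so Dia s -> Dia p is true.
      At s2: p is false, Dia s is true, so p -> Dia s is true.
Satisfying worlds: {s0, s1, s2, s3, s4}

s0, s1, s2, s3, s4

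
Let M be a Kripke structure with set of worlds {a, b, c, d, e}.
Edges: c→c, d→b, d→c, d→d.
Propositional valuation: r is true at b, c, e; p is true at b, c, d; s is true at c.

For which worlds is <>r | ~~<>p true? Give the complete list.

Let φ = <>r | ~~<>p. Evaluate φ at each world:
  a (successors ∅): φ is false.
  b (successors ∅): φ is false.
  c (successors {c}): φ is true.
  d (successors {b, c, d}): φ is true.
  e (successors ∅): φ is false.
For instance, at c:
  At c: <>r is true, ~~<>p is true, so <>r | ~~<>p is true.
    At c: <>r requires r at some successor in {c}.
      r holds at c, so <>r is true at c.
    At c: ~<>p is false, so ~~<>p is true.
      At c: <>p is true, so ~<>p is false.
Satisfying worlds: {c, d}

c, d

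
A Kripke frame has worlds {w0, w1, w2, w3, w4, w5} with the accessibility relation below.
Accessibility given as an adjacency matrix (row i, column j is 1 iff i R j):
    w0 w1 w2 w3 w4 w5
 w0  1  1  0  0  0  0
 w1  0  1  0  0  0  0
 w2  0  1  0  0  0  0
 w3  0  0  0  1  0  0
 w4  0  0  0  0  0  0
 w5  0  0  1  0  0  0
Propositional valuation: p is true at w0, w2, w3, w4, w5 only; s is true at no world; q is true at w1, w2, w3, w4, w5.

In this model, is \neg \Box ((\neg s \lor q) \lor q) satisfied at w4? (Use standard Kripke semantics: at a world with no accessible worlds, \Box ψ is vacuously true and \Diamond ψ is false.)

At w4: \Box ((\neg s \lor q) \lor q) is true, so \neg \Box ((\neg s \lor q) \lor q) is false.
  At w4: no accessible worlds, so \Box ((\neg s \lor q) \lor q) holds vacuously.

No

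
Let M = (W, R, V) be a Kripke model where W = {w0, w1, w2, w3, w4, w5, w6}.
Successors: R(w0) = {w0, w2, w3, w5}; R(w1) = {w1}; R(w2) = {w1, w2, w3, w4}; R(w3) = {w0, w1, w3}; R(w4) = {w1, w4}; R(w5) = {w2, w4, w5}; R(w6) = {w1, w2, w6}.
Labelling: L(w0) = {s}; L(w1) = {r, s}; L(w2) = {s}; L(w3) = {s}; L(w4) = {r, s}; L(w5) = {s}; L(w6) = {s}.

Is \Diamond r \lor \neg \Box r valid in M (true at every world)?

Let φ = \Diamond r \lor \neg \Box r. Evaluate φ at each world:
  w0 (successors {w0, w2, w3, w5}): φ is true.
  w1 (successors {w1}): φ is true.
  w2 (successors {w1, w2, w3, w4}): φ is true.
  w3 (successors {w0, w1, w3}): φ is true.
  w4 (successors {w1, w4}): φ is true.
  w5 (successors {w2, w4, w5}): φ is true.
  w6 (successors {w1, w2, w6}): φ is true.
For instance, at w4:
  At w4: \Diamond r is true, \neg \Box r is false, so \Diamond r \lor \neg \Box r is true.
    At w4: \Diamond r requires r at some successor in {w1, w4}.
      r holds at w1, so \Diamond r is true at w4.
    At w4: \Box r is true, so \neg \Box r is false.
      At w4: \Box r requires r at every successor {w1, w4}.
        At w1: r is true.
        At w4: r is true.
      So \Box r is true at w4.

Yes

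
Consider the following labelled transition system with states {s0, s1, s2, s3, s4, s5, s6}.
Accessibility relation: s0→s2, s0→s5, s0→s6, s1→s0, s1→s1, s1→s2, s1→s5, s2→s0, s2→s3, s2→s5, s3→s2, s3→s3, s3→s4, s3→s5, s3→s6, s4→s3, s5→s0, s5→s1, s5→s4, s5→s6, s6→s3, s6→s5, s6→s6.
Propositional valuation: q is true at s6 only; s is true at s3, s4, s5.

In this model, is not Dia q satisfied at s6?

No

Recall that Dia ψ holds at a world iff ψ holds at some accessible world.
At s6: Dia q is true, so not Dia q is false.
  At s6: Dia q requires q at some successor in {s3, s5, s6}.
    q holds at s6, so Dia q is true at s6.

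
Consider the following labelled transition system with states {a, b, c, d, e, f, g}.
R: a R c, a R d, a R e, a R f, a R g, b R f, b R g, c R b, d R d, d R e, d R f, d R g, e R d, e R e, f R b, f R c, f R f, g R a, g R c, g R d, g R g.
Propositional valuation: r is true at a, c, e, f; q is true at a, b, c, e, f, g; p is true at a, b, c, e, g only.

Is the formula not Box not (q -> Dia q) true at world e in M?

Recall that Box ψ holds at a world iff ψ holds at every accessible world, and Dia ψ holds iff ψ holds at some accessible world.
At e: Box not (q -> Dia q) is false, so not Box not (q -> Dia q) is true.
  At e: Box not (q -> Dia q) requires not (q -> Dia q) at every successor {d, e}.
    not (q -> Dia q) fails at d, so Box not (q -> Dia q) is false at e.
      At d: q -> Dia q is true, so not (q -> Dia q) is false.

Yes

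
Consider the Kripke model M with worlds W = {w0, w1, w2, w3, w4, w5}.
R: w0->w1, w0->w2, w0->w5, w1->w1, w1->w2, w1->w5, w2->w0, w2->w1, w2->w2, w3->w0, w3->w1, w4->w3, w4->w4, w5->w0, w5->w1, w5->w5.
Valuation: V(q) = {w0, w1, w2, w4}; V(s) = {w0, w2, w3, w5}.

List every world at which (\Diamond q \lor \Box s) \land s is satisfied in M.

w0, w2, w3, w5

Let φ = (\Diamond q \lor \Box s) \land s. Evaluate φ at each world:
  w0 (successors {w1, w2, w5}): φ is true.
  w1 (successors {w1, w2, w5}): φ is false.
  w2 (successors {w0, w1, w2}): φ is true.
  w3 (successors {w0, w1}): φ is true.
  w4 (successors {w3, w4}): φ is false.
  w5 (successors {w0, w1, w5}): φ is true.
For instance, at w1:
  At w1: \Diamond q \lor \Box s is true, s is false, so (\Diamond q \lor \Box s) \land s is false.
    At w1: \Diamond q is true, \Box s is false, so \Diamond q \lor \Box s is true.
      At w1: \Diamond q requires q at some successor in {w1, w2, w5}.
        q holds at w1, so \Diamond q is true at w1.
      At w1: \Box s requires s at every successor {w1, w2, w5}.
        s fails at w1, so \Box s is false at w1.
Satisfying worlds: {w0, w2, w3, w5}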